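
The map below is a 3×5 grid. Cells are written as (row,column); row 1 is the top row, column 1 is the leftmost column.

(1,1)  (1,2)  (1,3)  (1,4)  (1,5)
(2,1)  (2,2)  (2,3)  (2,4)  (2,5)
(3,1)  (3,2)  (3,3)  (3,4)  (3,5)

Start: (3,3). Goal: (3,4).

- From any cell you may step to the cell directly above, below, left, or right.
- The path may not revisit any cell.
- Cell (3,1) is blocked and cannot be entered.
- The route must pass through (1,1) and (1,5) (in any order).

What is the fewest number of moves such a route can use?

11

Any route passes through (1,1) and (1,5) in some order between (3,3) and (3,4). Summing Manhattan distances along each leg and taking the cheapest ordering ((3,3) → (1,1) → (1,5) → (3,4)) gives a lower bound of 4 + 4 + 3 = 11 moves.
A route of 11 moves achieves this: (3,3) → (2,3) → (2,2) → (2,1) → (1,1) → (1,2) → (1,3) → (1,4) → (1,5) → (2,5) → (3,5) → (3,4).
Since 11 matches the lower bound, it is optimal.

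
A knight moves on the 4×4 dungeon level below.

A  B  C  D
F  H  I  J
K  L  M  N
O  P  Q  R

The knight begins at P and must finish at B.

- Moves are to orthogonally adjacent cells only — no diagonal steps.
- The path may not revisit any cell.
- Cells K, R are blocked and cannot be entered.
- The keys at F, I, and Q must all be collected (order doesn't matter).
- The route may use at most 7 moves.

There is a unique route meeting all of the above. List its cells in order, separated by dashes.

P - Q - M - I - H - F - A - B

The budget equals the shortest possible length, so every move has to be on a shortest route through the required cells.
Route from P: right 1 to Q, up 2 to I, left 2 to F, up 1 to A, right 1 to B — 7 moves in all.
Check: all required cells visited; 7 ≤ 7 moves.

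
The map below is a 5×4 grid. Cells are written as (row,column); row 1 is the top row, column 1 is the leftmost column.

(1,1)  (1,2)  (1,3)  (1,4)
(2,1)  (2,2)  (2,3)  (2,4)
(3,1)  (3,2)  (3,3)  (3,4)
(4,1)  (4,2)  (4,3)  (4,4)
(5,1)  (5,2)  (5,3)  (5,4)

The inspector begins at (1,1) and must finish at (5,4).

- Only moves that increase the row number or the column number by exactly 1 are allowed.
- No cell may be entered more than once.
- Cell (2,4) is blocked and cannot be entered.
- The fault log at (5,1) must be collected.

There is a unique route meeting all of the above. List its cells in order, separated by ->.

Moves only go right or down, so the column and row indices never decrease.
Route from (1,1): down 4 to (5,1), right 3 to (5,4) — 7 moves in all.
Check: all required cells visited.

(1,1) -> (2,1) -> (3,1) -> (4,1) -> (5,1) -> (5,2) -> (5,3) -> (5,4)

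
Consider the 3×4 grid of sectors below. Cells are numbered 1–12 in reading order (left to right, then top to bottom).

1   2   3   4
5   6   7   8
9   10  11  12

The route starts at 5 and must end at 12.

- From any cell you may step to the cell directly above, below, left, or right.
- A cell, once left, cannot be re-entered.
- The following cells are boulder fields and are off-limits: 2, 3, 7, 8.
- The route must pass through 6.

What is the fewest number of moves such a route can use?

Any route passes through 6 somewhere between 5 and 12. Summing Manhattan distances along the two legs (5 → 6 → 12) gives a lower bound of 1 + 3 = 4 moves.
A route of 4 moves achieves this: 5 → 6 → 10 → 11 → 12.
Since 4 matches the lower bound, it is optimal.

4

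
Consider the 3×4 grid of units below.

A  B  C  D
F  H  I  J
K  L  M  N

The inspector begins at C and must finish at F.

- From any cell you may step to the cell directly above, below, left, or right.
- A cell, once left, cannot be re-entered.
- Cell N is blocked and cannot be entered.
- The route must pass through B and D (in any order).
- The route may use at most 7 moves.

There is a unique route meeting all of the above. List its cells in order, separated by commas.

The budget equals the shortest possible length, so every move has to be on a shortest route through the required cells.
Route from C: right to D, down to J, 2× left (reaching H), up to B, left to A, down to F — 7 moves in all.
Check: all required cells visited; 7 ≤ 7 moves.

C, D, J, I, H, B, A, F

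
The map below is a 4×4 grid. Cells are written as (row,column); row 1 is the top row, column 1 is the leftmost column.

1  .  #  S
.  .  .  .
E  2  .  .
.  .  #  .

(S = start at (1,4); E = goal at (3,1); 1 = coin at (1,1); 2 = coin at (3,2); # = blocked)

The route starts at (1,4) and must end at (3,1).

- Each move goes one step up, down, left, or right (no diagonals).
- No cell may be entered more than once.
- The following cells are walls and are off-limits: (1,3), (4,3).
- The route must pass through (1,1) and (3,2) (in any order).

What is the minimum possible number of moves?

9

Any route passes through (1,1) and (3,2) in some order between (1,4) and (3,1). Summing Manhattan distances along each leg and taking the cheapest ordering ((1,4) → (1,1) → (3,2) → (3,1)) gives a lower bound of 3 + 3 + 1 = 7 moves.
That bound ignores the blocked cells. Measuring each leg by the fewest moves that actually steer around them ((1,4)→(1,1): 5; (1,1)→(3,2): 3; (3,2)→(3,1): 1) raises the lower bound to 9.
A route of 9 moves exists: (1,4) → (2,4) → (3,4) → (3,3) → (3,2) → (2,2) → (1,2) → (1,1) → (2,1) → (3,1).
Since 9 matches that lower bound, it is optimal.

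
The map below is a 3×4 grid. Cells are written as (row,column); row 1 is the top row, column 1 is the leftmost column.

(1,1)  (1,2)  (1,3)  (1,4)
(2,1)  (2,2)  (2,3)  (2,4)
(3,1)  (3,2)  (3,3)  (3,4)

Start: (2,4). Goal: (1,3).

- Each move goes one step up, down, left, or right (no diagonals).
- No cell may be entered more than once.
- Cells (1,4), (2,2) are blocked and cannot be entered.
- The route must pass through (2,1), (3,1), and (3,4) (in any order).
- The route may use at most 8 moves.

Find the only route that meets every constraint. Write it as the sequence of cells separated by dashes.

The budget equals the shortest possible length, so every move has to be on a shortest route through the required cells.
Route from (2,4): down 1 to (3,4), left 3 to (3,1), up 2 to (1,1), right 2 to (1,3) — 8 moves in all.
Check: all required cells visited; 8 ≤ 8 moves.

(2,4) - (3,4) - (3,3) - (3,2) - (3,1) - (2,1) - (1,1) - (1,2) - (1,3)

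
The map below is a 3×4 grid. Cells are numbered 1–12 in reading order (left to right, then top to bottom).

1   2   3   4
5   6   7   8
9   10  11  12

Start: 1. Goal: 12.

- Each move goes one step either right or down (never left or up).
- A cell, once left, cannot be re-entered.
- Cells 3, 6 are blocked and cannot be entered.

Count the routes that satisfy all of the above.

A right/down-only route from 1 to 12 makes exactly 2 down-moves and 3 right-moves in some order.
With no other constraints that would be C(5,2) = 10 routes.
Subtract routes through each blocked cell (inclusion–exclusion for overlaps): − through 3: 3 − through 6: 6 → 1.
That gives 1 route.

1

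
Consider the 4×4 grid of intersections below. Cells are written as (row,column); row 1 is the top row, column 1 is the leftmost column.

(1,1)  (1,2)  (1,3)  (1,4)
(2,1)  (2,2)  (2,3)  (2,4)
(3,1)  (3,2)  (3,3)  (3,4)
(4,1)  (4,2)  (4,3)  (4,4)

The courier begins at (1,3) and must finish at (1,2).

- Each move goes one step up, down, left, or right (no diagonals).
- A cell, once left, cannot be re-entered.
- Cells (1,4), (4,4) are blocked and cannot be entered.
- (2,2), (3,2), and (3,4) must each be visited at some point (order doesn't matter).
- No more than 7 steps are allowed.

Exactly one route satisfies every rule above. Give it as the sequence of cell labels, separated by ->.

Any route must reach (2,2), (3,2), and (3,4) and still end at (1,2) within 7 moves, so the order of the required stops is forced.
Route from (1,3): down to (2,3), right to (2,4), down to (3,4), 2× left (reaching (3,2)), 2× up (reaching (1,2)) — 7 moves in all.
Check: all required cells visited; 7 ≤ 7 moves.

(1,3) -> (2,3) -> (2,4) -> (3,4) -> (3,3) -> (3,2) -> (2,2) -> (1,2)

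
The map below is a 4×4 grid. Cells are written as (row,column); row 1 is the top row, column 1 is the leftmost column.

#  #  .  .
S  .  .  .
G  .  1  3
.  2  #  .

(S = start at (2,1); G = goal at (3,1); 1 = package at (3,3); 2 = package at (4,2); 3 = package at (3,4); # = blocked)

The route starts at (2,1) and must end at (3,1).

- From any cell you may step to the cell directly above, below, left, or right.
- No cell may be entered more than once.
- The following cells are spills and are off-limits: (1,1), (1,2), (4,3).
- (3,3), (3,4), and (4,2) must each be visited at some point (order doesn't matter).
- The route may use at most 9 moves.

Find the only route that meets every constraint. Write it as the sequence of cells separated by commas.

(2,1), (2,2), (2,3), (2,4), (3,4), (3,3), (3,2), (4,2), (4,1), (3,1)

The 9-move cap with required stops at (3,3), (3,4), (4,2) leaves no slack for detours.
Route from (2,1): right 3 to (2,4), down 1 to (3,4), left 2 to (3,2), down 1 to (4,2), left 1 to (4,1), up 1 to (3,1) — 9 moves in all.
Check: all required cells visited; 9 ≤ 9 moves.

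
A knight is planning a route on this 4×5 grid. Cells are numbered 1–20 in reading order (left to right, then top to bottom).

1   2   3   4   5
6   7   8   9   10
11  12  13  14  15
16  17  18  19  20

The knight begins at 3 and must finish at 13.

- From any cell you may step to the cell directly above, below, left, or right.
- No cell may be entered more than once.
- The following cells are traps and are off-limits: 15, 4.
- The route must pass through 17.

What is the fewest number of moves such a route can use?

6

Any route passes through 17 somewhere between 3 and 13. Summing Manhattan distances along the two legs (3 → 17 → 13) gives a lower bound of 4 + 2 = 6 moves.
A route of 6 moves achieves this: 3 → 8 → 7 → 12 → 17 → 18 → 13.
Since 6 matches the lower bound, it is optimal.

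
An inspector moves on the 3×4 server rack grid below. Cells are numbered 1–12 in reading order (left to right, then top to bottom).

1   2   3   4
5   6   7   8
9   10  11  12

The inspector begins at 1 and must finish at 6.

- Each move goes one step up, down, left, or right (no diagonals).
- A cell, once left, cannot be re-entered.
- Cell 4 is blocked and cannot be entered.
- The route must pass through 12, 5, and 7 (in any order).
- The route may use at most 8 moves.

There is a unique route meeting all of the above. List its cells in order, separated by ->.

1 -> 5 -> 9 -> 10 -> 11 -> 12 -> 8 -> 7 -> 6

The 8-move cap with required stops at 12, 5, 7 leaves no slack for detours.
Route from 1: 2× down (reaching 9), 3× right (reaching 12), up to 8, 2× left (reaching 6) — 8 moves in all.
Check: all required cells visited; 8 ≤ 8 moves.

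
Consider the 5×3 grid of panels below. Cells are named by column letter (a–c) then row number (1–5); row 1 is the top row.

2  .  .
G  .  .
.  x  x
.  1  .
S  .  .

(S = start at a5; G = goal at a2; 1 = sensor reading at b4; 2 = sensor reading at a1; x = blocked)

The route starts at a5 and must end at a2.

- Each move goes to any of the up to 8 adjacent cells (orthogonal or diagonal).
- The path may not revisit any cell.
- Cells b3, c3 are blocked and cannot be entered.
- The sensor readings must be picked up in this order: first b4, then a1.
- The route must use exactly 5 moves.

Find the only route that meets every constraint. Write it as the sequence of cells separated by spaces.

The waypoints must appear in the order b4, a1, with no cell reused.
Route from a5: up-right to b4, up-left to a3, up-right to b2, up-left to a1, down to a2 — 5 moves in all.
Check: order respected (1 at step 1, 2 at step 4); 5 moves as required.

a5 b4 a3 b2 a1 a2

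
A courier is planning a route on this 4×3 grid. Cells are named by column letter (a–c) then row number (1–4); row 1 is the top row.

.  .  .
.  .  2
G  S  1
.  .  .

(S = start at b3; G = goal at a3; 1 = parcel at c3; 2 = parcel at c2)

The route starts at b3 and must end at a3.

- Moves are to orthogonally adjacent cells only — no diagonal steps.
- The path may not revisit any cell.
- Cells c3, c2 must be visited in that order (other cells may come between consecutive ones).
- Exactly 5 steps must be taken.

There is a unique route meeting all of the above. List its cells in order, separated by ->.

The waypoints must appear in the order c3, c2, with no cell reused.
Route from b3: right to c3, up to c2, 2× left (reaching a2), down to a3 — 5 moves in all.
Check: order respected (1 at step 1, 2 at step 2); 5 moves as required.

b3 -> c3 -> c2 -> b2 -> a2 -> a3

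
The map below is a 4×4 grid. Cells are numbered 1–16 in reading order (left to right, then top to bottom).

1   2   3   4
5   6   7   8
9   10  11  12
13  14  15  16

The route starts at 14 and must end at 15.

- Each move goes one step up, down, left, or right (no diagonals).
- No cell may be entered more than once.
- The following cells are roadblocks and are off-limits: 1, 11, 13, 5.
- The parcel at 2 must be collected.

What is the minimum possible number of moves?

Any route passes through 2 somewhere between 14 and 15. Summing Manhattan distances along the two legs (14 → 2 → 15) gives a lower bound of 3 + 4 = 7 moves.
The shortest route satisfying every rule uses 9 moves: 14 → 10 → 6 → 2 → 3 → 7 → 8 → 12 → 16 → 15.
The no-revisit rule (legs can't share cells) pushes the minimum above the 7-move bound; an exhaustive check rules out every length from 7 to 8, leaving 9 as the minimum.

9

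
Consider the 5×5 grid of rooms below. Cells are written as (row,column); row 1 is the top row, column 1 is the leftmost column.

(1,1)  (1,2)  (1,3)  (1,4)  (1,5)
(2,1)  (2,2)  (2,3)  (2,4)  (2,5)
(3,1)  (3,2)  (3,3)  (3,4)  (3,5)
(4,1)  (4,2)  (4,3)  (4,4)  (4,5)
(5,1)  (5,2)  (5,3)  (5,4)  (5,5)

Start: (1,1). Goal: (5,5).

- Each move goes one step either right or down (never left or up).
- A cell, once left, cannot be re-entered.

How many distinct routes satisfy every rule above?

A right/down-only route from (1,1) to (5,5) makes exactly 4 down-moves and 4 right-moves in some order.
With no other constraints that would be C(8,4) = 70 routes.
That gives 70 routes.

70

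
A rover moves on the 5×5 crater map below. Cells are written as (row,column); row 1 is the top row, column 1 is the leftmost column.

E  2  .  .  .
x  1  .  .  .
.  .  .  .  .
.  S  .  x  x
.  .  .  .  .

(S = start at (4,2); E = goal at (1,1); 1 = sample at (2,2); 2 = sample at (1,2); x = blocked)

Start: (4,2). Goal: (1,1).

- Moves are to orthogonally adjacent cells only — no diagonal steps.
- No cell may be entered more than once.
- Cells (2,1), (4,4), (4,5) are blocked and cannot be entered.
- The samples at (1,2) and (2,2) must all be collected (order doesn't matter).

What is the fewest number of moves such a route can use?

4

Any route passes through (1,2) and (2,2) in some order between (4,2) and (1,1). Summing Manhattan distances along each leg and taking the cheapest ordering ((4,2) → (2,2) → (1,2) → (1,1)) gives a lower bound of 2 + 1 + 1 = 4 moves.
A route of 4 moves achieves this: (4,2) → (3,2) → (2,2) → (1,2) → (1,1).
Since 4 matches the lower bound, it is optimal.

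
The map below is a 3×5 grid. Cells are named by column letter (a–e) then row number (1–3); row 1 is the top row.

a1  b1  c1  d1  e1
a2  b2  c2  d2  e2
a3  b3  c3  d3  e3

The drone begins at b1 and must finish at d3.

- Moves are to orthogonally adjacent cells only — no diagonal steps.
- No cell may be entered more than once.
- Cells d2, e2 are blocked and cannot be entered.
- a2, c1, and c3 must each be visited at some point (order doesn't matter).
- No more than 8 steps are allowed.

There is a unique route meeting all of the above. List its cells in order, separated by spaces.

Any route must reach a2, c1, and c3 and still end at d3 within 8 moves, so the order of the required stops is forced.
Route from b1: right to c1, down to c2, 2× left (reaching a2), down to a3, 3× right (reaching d3) — 8 moves in all.
Check: all required cells visited; 8 ≤ 8 moves.

b1 c1 c2 b2 a2 a3 b3 c3 d3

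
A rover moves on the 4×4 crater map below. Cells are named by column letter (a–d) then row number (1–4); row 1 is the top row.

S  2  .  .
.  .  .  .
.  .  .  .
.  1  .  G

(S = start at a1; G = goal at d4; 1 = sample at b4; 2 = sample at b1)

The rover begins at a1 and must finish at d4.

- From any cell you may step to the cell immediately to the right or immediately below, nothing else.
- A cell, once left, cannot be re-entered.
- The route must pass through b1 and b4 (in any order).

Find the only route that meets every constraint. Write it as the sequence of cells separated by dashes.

Moves only go right or down, so the column and row indices never decrease.
Route from a1: right 1 to b1, down 3 to b4, right 2 to d4 — 6 moves in all.
Check: all required cells visited.

a1 - b1 - b2 - b3 - b4 - c4 - d4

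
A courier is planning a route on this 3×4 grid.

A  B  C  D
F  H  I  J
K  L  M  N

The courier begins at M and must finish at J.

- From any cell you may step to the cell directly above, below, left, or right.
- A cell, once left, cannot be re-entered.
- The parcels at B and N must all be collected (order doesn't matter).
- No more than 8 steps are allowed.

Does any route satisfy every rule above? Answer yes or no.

Exhausting the options from M, every branch either would have to re-enter a cell already used, runs past the 8-move limit, or reaches the goal with a constraint still unmet.

no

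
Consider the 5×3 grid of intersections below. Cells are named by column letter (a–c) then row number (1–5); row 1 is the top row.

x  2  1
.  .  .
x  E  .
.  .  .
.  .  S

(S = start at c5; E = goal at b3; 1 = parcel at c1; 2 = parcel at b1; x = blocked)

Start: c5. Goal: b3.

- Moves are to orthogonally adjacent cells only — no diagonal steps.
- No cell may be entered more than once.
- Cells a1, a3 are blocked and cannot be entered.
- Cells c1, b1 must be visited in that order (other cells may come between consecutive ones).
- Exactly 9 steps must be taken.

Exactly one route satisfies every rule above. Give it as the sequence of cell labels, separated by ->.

The waypoints must appear in the order c1, b1, with no cell reused.
Route from c5: left 1 to b5, up 1 to b4, right 1 to c4, up 3 to c1, left 1 to b1, down 2 to b3 — 9 moves in all.
Check: order respected (1 at step 6, 2 at step 7); 9 moves as required.

c5 -> b5 -> b4 -> c4 -> c3 -> c2 -> c1 -> b1 -> b2 -> b3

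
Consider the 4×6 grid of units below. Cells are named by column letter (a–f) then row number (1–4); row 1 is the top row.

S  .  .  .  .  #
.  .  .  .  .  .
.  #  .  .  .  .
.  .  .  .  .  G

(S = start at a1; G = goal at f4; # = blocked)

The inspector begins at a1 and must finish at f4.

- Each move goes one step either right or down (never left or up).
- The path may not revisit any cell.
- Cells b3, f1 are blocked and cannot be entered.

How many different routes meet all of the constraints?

A right/down-only route from a1 to f4 makes exactly 3 down-moves and 5 right-moves in some order.
With no other constraints that would be C(8,3) = 56 routes.
Subtract routes through each blocked cell (inclusion–exclusion for overlaps): − through f1: 1 − through b3: 15 → 40.
That gives 40 routes.

40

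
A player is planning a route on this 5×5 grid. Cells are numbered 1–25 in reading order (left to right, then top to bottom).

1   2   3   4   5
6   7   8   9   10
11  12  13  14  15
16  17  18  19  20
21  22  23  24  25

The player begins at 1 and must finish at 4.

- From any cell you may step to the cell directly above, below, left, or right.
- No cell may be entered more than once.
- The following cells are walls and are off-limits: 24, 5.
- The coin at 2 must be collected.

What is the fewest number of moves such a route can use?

Any route passes through 2 somewhere between 1 and 4. Summing Manhattan distances along the two legs (1 → 2 → 4) gives a lower bound of 1 + 2 = 3 moves.
A route of 3 moves achieves this: 1 → 2 → 3 → 4.
Since 3 matches the lower bound, it is optimal.

3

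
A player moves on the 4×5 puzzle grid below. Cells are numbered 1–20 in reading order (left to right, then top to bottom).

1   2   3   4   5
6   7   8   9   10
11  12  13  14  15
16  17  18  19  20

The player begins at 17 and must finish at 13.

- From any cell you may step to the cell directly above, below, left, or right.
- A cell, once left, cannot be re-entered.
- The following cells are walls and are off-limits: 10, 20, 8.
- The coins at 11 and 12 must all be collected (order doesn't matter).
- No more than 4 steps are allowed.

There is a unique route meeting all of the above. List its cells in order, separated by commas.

Any route must reach 11 and 12 and still end at 13 within 4 moves, so the order of the required stops is forced.
Route from 17: left 1 to 16, up 1 to 11, right 2 to 13 — 4 moves in all.
Check: all required cells visited; 4 ≤ 4 moves.

17, 16, 11, 12, 13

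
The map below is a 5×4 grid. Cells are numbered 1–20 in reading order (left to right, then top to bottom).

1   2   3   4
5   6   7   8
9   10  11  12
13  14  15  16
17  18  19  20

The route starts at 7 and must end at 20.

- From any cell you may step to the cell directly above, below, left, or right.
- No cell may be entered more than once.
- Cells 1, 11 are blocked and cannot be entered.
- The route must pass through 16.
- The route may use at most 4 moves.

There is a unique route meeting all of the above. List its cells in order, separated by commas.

The budget equals the shortest possible length, so every move has to be on a shortest route through the required cells.
Route from 7: right 1 to 8, down 3 to 20 — 4 moves in all.
Check: all required cells visited; 4 ≤ 4 moves.

7, 8, 12, 16, 20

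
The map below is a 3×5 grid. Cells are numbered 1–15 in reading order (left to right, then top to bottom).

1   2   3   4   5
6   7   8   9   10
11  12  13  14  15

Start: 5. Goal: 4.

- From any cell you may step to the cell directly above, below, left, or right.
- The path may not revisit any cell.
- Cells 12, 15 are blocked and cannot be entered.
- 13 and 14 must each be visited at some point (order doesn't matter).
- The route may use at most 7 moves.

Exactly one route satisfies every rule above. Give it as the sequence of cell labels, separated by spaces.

5 10 9 14 13 8 3 4

Any route must reach 13 and 14 and still end at 4 within 7 moves, so the order of the required stops is forced.
Route from 5: down 1 to 10, left 1 to 9, down 1 to 14, left 1 to 13, up 2 to 3, right 1 to 4 — 7 moves in all.
Check: all required cells visited; 7 ≤ 7 moves.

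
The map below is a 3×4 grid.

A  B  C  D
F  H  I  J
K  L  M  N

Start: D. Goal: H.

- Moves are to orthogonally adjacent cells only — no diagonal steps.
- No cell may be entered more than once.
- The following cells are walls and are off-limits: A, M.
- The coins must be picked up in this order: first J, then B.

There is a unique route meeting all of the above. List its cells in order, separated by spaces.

The waypoints must appear in the order J, B, with no cell reused.
Route from D: down to J, left to I, up to C, left to B, down to H — 5 moves in all.
Check: order respected (J at step 1, B at step 4).

D J I C B H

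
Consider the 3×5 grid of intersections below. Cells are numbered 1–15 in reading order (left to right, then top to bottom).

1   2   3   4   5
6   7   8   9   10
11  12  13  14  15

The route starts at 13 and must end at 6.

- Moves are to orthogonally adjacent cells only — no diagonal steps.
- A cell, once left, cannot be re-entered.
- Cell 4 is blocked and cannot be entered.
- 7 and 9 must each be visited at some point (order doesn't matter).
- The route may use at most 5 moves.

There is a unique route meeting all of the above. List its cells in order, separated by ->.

The 5-move cap with required stops at 7, 9 leaves no slack for detours.
Route from 13: right to 14, up to 9, 3× left (reaching 6) — 5 moves in all.
Check: all required cells visited; 5 ≤ 5 moves.

13 -> 14 -> 9 -> 8 -> 7 -> 6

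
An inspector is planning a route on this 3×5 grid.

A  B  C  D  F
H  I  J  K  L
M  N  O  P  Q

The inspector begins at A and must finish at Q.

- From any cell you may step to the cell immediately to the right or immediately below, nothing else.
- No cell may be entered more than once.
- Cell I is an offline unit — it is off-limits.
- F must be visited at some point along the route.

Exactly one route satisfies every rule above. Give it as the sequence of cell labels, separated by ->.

A -> B -> C -> D -> F -> L -> Q

Moves only go right or down, so the column and row indices never decrease.
Route from A: right 4 to F, down 2 to Q — 6 moves in all.
Check: all required cells visited.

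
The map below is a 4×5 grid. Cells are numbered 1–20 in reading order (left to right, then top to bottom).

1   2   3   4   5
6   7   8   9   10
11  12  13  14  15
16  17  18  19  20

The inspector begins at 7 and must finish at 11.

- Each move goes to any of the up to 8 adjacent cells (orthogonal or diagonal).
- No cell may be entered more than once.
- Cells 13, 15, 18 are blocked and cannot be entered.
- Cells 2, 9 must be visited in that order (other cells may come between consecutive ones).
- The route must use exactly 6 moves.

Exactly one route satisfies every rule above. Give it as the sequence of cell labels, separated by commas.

7, 2, 3, 9, 8, 12, 11

The waypoints must appear in the order 2, 9, with no cell reused.
Route from 7: up to 2, right to 3, down-right to 9, left to 8, down-left to 12, left to 11 — 6 moves in all.
Check: order respected (2 at step 1, 9 at step 3); 6 moves as required.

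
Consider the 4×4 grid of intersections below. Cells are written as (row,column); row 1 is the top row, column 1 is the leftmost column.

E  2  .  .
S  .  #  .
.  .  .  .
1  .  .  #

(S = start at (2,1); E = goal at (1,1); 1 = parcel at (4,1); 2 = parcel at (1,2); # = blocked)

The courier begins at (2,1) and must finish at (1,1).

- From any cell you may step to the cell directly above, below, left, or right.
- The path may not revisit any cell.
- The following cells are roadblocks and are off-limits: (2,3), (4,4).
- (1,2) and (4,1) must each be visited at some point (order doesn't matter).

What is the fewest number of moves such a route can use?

Any route passes through (1,2) and (4,1) in some order between (2,1) and (1,1). Summing Manhattan distances along each leg and taking the cheapest ordering ((2,1) → (4,1) → (1,2) → (1,1)) gives a lower bound of 2 + 4 + 1 = 7 moves.
A route of 7 moves achieves this: (2,1) → (3,1) → (4,1) → (4,2) → (3,2) → (2,2) → (1,2) → (1,1).
Since 7 matches the lower bound, it is optimal.

7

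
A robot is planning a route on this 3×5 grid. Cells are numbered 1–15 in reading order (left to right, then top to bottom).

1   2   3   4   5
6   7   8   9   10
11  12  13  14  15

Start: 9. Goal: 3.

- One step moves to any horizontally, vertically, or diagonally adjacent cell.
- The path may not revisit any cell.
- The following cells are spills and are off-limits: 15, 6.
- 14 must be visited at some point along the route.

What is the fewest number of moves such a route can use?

Any route passes through 14 somewhere between 9 and 3. Summing Chebyshev distances along the two legs (9 → 14 → 3) gives a lower bound of 1 + 2 = 3 moves.
A route of 3 moves achieves this: 9 → 14 → 8 → 3.
Since 3 matches the lower bound, it is optimal.

3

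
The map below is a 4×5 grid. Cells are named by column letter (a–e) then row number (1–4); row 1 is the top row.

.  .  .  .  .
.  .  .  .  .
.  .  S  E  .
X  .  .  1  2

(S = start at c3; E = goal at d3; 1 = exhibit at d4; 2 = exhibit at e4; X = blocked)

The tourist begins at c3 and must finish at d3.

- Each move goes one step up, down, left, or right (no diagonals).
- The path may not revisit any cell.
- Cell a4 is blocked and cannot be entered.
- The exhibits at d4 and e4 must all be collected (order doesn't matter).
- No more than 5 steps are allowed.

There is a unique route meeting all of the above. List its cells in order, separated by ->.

The 5-move cap with required stops at d4, e4 leaves no slack for detours.
Route from c3: down 1 to c4, right 2 to e4, up 1 to e3, left 1 to d3 — 5 moves in all.
Check: all required cells visited; 5 ≤ 5 moves.

c3 -> c4 -> d4 -> e4 -> e3 -> d3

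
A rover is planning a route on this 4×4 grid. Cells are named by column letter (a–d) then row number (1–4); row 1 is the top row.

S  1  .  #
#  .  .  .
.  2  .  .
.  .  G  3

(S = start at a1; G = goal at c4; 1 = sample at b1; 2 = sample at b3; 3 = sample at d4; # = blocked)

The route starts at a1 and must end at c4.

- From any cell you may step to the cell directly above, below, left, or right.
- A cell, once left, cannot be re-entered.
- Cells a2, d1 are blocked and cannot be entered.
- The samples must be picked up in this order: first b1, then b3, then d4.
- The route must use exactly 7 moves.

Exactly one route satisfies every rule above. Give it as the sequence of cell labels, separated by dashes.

a1 - b1 - b2 - b3 - c3 - d3 - d4 - c4

The waypoints must appear in the order b1, b3, d4, with no cell reused.
Route from a1: right to b1, 2× down (reaching b3), 2× right (reaching d3), down to d4, left to c4 — 7 moves in all.
Check: order respected (1 at step 1, 2 at step 3, 3 at step 6); 7 moves as required.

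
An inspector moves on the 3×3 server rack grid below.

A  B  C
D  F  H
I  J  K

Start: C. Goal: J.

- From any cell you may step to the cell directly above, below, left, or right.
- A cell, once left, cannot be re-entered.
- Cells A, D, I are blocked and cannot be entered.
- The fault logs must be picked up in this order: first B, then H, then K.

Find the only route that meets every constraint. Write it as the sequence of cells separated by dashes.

The waypoints must appear in the order B, H, K, with no cell reused.
Route from C: left 1 to B, down 1 to F, right 1 to H, down 1 to K, left 1 to J — 5 moves in all.
Check: order respected (B at step 1, H at step 3, K at step 4).

C - B - F - H - K - J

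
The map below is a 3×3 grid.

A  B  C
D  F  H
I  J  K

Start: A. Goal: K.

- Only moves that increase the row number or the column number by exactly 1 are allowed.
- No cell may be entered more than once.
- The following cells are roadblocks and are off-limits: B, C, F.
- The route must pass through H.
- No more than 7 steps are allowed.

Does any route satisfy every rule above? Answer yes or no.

no

Every right/down route from A to H runs into a blocked cell, so that leg cannot be completed.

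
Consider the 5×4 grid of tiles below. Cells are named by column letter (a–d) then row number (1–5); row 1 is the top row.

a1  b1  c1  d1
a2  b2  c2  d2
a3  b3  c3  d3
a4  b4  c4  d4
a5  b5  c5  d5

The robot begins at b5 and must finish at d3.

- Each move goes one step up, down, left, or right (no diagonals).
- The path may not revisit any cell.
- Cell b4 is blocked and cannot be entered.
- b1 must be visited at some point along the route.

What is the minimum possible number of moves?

Any route passes through b1 somewhere between b5 and d3. Summing Manhattan distances along the two legs (b5 → b1 → d3) gives a lower bound of 4 + 4 = 8 moves.
That bound ignores the blocked cells. Measuring each leg by the fewest moves that actually steer around them (b5→b1: 6; b1→d3: 4) raises the lower bound to 10.
A route of 10 moves exists: b5 → a5 → a4 → a3 → a2 → a1 → b1 → b2 → b3 → c3 → d3.
Since 10 matches that lower bound, it is optimal.

10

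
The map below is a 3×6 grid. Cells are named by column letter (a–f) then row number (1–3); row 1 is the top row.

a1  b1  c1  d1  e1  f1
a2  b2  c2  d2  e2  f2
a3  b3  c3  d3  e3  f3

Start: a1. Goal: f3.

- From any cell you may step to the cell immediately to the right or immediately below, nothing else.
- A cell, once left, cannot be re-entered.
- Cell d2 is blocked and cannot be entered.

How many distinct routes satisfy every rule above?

A right/down-only route from a1 to f3 makes exactly 2 down-moves and 5 right-moves in some order.
With no other constraints that would be C(7,2) = 21 routes.
Subtract routes through each blocked cell (inclusion–exclusion for overlaps): − through d2: 12 → 9.
That gives 9 routes.

9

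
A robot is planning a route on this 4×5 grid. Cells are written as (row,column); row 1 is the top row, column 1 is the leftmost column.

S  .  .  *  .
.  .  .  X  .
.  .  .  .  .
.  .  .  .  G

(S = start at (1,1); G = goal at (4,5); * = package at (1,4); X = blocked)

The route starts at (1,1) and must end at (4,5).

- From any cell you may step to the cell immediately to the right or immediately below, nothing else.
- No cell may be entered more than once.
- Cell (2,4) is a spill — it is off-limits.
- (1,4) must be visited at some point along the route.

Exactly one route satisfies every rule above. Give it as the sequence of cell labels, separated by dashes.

Moves only go right or down, so the column and row indices never decrease.
Route from (1,1): right 4 to (1,5), down 3 to (4,5) — 7 moves in all.
Check: all required cells visited.

(1,1) - (1,2) - (1,3) - (1,4) - (1,5) - (2,5) - (3,5) - (4,5)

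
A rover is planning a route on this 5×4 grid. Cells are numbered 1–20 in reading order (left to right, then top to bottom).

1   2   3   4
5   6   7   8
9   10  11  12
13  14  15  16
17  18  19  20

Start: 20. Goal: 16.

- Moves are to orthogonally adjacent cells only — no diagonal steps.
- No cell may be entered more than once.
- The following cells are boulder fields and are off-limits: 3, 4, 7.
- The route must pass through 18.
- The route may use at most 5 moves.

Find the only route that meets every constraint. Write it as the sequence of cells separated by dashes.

20 - 19 - 18 - 14 - 15 - 16

Any route must reach 18 and still end at 16 within 5 moves, so the order of the required stops is forced.
Route from 20: 2× left (reaching 18), up to 14, 2× right (reaching 16) — 5 moves in all.
Check: all required cells visited; 5 ≤ 5 moves.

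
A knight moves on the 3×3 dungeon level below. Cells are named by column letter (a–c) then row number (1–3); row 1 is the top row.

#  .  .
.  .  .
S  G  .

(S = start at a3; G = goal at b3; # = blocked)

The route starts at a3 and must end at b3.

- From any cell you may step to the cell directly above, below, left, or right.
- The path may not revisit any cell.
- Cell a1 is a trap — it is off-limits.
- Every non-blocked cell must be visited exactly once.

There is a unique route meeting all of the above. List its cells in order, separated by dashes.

a3 - a2 - b2 - b1 - c1 - c2 - c3 - b3

Need to visit all 8 open cells exactly once, starting at a3 and ending at b3.
Route from a3: up to a2, right to b2, up to b1, right to c1, 2× down (reaching c3), left to b3 — 7 moves in all.
Check: all 8 open cells covered.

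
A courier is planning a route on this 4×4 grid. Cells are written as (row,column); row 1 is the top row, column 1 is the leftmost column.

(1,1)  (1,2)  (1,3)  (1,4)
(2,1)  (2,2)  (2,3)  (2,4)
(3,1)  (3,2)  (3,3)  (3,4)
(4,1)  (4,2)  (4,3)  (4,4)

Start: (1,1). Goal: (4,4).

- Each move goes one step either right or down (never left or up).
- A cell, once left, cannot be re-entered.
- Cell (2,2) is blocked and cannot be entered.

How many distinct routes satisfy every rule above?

A right/down-only route from (1,1) to (4,4) makes exactly 3 down-moves and 3 right-moves in some order.
With no other constraints that would be C(6,3) = 20 routes.
Subtract routes through each blocked cell (inclusion–exclusion for overlaps): − through (2,2): 12 → 8.
That gives 8 routes.

8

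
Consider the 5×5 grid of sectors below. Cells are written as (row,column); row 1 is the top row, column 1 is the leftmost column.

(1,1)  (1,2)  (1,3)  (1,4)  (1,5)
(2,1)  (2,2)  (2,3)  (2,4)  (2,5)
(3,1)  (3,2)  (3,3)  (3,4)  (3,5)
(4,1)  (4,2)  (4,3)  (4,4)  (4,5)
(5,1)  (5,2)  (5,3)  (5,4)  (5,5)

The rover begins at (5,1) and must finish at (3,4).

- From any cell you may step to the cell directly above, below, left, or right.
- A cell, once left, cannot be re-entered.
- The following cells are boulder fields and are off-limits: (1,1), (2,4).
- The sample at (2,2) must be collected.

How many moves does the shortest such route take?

7

Any route passes through (2,2) somewhere between (5,1) and (3,4). Summing Manhattan distances along the two legs ((5,1) → (2,2) → (3,4)) gives a lower bound of 4 + 3 = 7 moves.
A route of 7 moves achieves this: (5,1) → (4,1) → (3,1) → (2,1) → (2,2) → (3,2) → (3,3) → (3,4).
Since 7 matches the lower bound, it is optimal.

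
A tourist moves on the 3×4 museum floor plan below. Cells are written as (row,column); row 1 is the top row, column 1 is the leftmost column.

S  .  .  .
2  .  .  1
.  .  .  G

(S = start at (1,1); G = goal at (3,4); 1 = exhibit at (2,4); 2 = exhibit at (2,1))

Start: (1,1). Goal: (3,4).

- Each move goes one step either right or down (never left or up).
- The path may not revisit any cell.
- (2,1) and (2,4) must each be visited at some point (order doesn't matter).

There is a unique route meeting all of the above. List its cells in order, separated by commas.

(1,1), (2,1), (2,2), (2,3), (2,4), (3,4)

Moves only go right or down, so the column and row indices never decrease.
Route from (1,1): down 1 to (2,1), right 3 to (2,4), down 1 to (3,4) — 5 moves in all.
Check: all required cells visited.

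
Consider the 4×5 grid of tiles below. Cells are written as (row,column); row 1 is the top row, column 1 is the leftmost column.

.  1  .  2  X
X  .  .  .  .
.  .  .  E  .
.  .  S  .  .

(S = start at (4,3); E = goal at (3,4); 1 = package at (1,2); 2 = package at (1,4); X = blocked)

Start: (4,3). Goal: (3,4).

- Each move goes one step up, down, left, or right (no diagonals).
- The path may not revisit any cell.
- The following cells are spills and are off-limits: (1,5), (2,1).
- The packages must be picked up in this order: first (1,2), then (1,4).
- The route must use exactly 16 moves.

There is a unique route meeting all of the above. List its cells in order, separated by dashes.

The waypoints must appear in the order (1,2), (1,4), with no cell reused.
Route from (4,3): 2× left (reaching (4,1)), up to (3,1), 2× right (reaching (3,3)), up to (2,3), left to (2,2), up to (1,2), 2× right (reaching (1,4)), down to (2,4), right to (2,5), 2× down (reaching (4,5)), left to (4,4), up to (3,4) — 16 moves in all.
Check: order respected (1 at step 8, 2 at step 10); 16 moves as required.

(4,3) - (4,2) - (4,1) - (3,1) - (3,2) - (3,3) - (2,3) - (2,2) - (1,2) - (1,3) - (1,4) - (2,4) - (2,5) - (3,5) - (4,5) - (4,4) - (3,4)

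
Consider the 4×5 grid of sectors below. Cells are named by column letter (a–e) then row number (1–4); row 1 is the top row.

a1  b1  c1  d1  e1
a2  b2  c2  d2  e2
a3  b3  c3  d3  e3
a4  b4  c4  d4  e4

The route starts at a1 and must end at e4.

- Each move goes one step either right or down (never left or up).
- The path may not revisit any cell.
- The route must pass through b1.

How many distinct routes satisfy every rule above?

A right/down-only route from a1 to e4 makes exactly 3 down-moves and 4 right-moves in some order.
With no other constraints that would be C(7,3) = 35 routes.
Split at b1 and multiply the segment counts: a1→b1: 1; b1→e4: 20; product = 20.
That gives 20 routes.

20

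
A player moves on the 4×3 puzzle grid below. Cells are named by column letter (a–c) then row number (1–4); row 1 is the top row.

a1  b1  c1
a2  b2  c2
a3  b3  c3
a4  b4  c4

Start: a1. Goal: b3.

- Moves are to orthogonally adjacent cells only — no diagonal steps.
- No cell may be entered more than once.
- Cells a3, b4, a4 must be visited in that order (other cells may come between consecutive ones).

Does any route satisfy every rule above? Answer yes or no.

Ignoring the required order, 13 revisit-free routes from a1 to b3 pass through all of a3, b4, and a4; the waypoint orders that occur are a3 → a4 → b4 (8); b4 → a4 → a3 (5) — never a3 → b4 → a4.

no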